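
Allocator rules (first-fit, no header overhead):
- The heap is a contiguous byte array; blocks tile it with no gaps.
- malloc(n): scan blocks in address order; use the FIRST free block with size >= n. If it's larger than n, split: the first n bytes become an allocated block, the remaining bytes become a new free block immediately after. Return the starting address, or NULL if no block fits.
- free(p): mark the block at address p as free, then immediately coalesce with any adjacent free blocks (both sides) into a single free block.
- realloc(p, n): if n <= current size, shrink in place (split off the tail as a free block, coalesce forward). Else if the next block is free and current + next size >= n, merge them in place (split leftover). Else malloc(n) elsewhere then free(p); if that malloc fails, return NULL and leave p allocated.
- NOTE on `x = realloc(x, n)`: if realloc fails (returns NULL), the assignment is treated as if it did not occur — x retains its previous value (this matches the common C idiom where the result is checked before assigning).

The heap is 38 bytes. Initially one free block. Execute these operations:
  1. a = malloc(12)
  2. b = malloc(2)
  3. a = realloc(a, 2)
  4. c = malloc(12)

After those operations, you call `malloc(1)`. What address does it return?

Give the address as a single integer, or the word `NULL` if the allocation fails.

Answer: 2

Derivation:
Op 1: a = malloc(12) -> a = 0; heap: [0-11 ALLOC][12-37 FREE]
Op 2: b = malloc(2) -> b = 12; heap: [0-11 ALLOC][12-13 ALLOC][14-37 FREE]
Op 3: a = realloc(a, 2) -> a = 0; heap: [0-1 ALLOC][2-11 FREE][12-13 ALLOC][14-37 FREE]
Op 4: c = malloc(12) -> c = 14; heap: [0-1 ALLOC][2-11 FREE][12-13 ALLOC][14-25 ALLOC][26-37 FREE]
malloc(1): first-fit scan over [0-1 ALLOC][2-11 FREE][12-13 ALLOC][14-25 ALLOC][26-37 FREE] -> 2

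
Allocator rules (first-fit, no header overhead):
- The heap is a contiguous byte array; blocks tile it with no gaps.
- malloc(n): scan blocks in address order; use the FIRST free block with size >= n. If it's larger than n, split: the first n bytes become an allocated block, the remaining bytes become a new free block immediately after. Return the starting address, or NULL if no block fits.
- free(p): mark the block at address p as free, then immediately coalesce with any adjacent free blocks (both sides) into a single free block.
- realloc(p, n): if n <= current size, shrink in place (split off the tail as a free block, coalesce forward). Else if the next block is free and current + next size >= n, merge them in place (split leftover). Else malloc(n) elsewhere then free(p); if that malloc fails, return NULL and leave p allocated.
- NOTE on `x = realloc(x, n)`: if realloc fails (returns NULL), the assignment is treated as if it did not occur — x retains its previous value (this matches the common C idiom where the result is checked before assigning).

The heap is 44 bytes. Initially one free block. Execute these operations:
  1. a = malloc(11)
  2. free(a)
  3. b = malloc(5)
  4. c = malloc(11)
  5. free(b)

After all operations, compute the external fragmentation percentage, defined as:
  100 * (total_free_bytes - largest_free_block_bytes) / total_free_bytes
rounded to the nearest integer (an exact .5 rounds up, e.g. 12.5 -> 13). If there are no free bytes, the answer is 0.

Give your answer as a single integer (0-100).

Answer: 15

Derivation:
Op 1: a = malloc(11) -> a = 0; heap: [0-10 ALLOC][11-43 FREE]
Op 2: free(a) -> (freed a); heap: [0-43 FREE]
Op 3: b = malloc(5) -> b = 0; heap: [0-4 ALLOC][5-43 FREE]
Op 4: c = malloc(11) -> c = 5; heap: [0-4 ALLOC][5-15 ALLOC][16-43 FREE]
Op 5: free(b) -> (freed b); heap: [0-4 FREE][5-15 ALLOC][16-43 FREE]
Free blocks: [5 28] total_free=33 largest=28 -> 100*(33-28)/33 = 500/33 ≈ 15.152 -> rounds to 15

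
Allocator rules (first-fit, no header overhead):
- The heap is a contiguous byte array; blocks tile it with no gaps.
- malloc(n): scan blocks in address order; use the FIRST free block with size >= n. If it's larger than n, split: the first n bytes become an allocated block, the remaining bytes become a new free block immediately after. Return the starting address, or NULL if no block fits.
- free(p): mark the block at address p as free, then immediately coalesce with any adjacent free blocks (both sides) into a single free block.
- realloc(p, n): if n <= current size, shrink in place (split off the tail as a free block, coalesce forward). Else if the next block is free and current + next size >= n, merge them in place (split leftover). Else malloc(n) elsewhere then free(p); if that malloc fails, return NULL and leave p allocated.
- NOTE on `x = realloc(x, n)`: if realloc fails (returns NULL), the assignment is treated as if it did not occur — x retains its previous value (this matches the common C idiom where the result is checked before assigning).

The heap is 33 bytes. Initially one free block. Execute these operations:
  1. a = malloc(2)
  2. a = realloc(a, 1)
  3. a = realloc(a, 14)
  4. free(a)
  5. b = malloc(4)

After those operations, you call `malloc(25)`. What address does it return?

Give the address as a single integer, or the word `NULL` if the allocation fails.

Op 1: a = malloc(2) -> a = 0; heap: [0-1 ALLOC][2-32 FREE]
Op 2: a = realloc(a, 1) -> a = 0; heap: [0-0 ALLOC][1-32 FREE]
Op 3: a = realloc(a, 14) -> a = 0; heap: [0-13 ALLOC][14-32 FREE]
Op 4: free(a) -> (freed a); heap: [0-32 FREE]
Op 5: b = malloc(4) -> b = 0; heap: [0-3 ALLOC][4-32 FREE]
malloc(25): first-fit scan over [0-3 ALLOC][4-32 FREE] -> 4

Answer: 4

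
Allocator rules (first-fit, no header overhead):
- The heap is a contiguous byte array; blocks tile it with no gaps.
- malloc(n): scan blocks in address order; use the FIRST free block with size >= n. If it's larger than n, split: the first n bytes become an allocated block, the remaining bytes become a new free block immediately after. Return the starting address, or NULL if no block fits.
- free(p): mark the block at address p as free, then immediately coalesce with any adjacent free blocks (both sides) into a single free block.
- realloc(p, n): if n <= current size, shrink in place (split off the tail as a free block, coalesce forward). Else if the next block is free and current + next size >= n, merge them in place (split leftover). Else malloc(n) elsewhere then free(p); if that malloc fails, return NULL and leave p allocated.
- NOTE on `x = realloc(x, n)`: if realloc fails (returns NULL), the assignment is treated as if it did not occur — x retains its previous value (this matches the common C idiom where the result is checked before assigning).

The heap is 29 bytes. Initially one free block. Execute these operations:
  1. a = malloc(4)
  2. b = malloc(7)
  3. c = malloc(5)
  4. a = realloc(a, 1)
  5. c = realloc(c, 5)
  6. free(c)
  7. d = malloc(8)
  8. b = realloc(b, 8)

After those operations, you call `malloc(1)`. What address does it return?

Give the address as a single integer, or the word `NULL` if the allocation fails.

Answer: 1

Derivation:
Op 1: a = malloc(4) -> a = 0; heap: [0-3 ALLOC][4-28 FREE]
Op 2: b = malloc(7) -> b = 4; heap: [0-3 ALLOC][4-10 ALLOC][11-28 FREE]
Op 3: c = malloc(5) -> c = 11; heap: [0-3 ALLOC][4-10 ALLOC][11-15 ALLOC][16-28 FREE]
Op 4: a = realloc(a, 1) -> a = 0; heap: [0-0 ALLOC][1-3 FREE][4-10 ALLOC][11-15 ALLOC][16-28 FREE]
Op 5: c = realloc(c, 5) -> c = 11; heap: [0-0 ALLOC][1-3 FREE][4-10 ALLOC][11-15 ALLOC][16-28 FREE]
Op 6: free(c) -> (freed c); heap: [0-0 ALLOC][1-3 FREE][4-10 ALLOC][11-28 FREE]
Op 7: d = malloc(8) -> d = 11; heap: [0-0 ALLOC][1-3 FREE][4-10 ALLOC][11-18 ALLOC][19-28 FREE]
Op 8: b = realloc(b, 8) -> b = 19; heap: [0-0 ALLOC][1-10 FREE][11-18 ALLOC][19-26 ALLOC][27-28 FREE]
malloc(1): first-fit scan over [0-0 ALLOC][1-10 FREE][11-18 ALLOC][19-26 ALLOC][27-28 FREE] -> 1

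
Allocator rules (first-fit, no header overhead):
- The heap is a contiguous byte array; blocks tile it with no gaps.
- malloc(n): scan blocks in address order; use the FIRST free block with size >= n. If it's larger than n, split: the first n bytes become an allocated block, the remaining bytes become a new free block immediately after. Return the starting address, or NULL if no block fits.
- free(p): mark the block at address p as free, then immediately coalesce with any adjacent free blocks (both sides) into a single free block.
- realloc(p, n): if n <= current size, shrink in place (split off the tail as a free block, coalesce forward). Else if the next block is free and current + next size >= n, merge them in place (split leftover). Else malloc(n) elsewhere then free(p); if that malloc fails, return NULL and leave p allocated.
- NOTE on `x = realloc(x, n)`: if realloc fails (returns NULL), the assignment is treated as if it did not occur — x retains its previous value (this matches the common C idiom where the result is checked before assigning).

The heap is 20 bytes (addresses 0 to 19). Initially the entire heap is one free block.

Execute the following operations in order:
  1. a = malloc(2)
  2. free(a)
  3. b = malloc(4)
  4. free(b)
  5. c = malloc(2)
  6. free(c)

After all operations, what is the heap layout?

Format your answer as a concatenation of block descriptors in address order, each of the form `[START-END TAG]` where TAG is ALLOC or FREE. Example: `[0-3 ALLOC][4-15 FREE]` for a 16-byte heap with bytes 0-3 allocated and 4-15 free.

Answer: [0-19 FREE]

Derivation:
Op 1: a = malloc(2) -> a = 0; heap: [0-1 ALLOC][2-19 FREE]
Op 2: free(a) -> (freed a); heap: [0-19 FREE]
Op 3: b = malloc(4) -> b = 0; heap: [0-3 ALLOC][4-19 FREE]
Op 4: free(b) -> (freed b); heap: [0-19 FREE]
Op 5: c = malloc(2) -> c = 0; heap: [0-1 ALLOC][2-19 FREE]
Op 6: free(c) -> (freed c); heap: [0-19 FREE]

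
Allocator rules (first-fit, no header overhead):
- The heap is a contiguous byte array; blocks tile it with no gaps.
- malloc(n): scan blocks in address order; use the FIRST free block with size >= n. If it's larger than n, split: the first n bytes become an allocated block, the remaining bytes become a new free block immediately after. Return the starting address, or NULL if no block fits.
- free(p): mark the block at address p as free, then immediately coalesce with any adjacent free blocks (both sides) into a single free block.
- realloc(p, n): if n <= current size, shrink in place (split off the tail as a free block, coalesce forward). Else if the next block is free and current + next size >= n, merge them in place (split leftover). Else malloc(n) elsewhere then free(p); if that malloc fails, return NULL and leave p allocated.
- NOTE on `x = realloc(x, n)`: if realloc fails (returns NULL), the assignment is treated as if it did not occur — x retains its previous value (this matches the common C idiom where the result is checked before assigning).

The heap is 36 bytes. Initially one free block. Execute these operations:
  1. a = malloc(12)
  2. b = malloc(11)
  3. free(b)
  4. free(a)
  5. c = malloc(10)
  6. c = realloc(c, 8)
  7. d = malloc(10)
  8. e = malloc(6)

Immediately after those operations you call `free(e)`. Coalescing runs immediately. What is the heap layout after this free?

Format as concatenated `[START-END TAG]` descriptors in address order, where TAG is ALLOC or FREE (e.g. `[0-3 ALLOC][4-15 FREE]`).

Op 1: a = malloc(12) -> a = 0; heap: [0-11 ALLOC][12-35 FREE]
Op 2: b = malloc(11) -> b = 12; heap: [0-11 ALLOC][12-22 ALLOC][23-35 FREE]
Op 3: free(b) -> (freed b); heap: [0-11 ALLOC][12-35 FREE]
Op 4: free(a) -> (freed a); heap: [0-35 FREE]
Op 5: c = malloc(10) -> c = 0; heap: [0-9 ALLOC][10-35 FREE]
Op 6: c = realloc(c, 8) -> c = 0; heap: [0-7 ALLOC][8-35 FREE]
Op 7: d = malloc(10) -> d = 8; heap: [0-7 ALLOC][8-17 ALLOC][18-35 FREE]
Op 8: e = malloc(6) -> e = 18; heap: [0-7 ALLOC][8-17 ALLOC][18-23 ALLOC][24-35 FREE]
free(e): e = 18 -> block [18-23 ALLOC]; mark free, coalesce with adjacent free neighbors -> [0-7 ALLOC][8-17 ALLOC][18-35 FREE]

Answer: [0-7 ALLOC][8-17 ALLOC][18-35 FREE]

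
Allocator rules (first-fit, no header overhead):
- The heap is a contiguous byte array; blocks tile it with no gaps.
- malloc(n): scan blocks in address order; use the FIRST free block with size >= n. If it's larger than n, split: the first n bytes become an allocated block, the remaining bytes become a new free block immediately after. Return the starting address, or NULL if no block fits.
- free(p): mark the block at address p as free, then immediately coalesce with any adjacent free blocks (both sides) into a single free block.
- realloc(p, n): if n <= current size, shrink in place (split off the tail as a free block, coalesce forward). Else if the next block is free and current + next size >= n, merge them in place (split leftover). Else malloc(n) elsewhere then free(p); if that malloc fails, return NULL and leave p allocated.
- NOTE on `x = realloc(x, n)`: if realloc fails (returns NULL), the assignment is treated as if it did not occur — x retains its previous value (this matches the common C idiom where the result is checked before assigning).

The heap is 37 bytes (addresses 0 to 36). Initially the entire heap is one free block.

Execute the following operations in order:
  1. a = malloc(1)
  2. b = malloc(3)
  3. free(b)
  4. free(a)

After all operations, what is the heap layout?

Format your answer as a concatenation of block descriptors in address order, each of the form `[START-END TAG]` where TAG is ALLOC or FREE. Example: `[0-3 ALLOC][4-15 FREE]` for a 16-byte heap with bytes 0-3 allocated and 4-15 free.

Answer: [0-36 FREE]

Derivation:
Op 1: a = malloc(1) -> a = 0; heap: [0-0 ALLOC][1-36 FREE]
Op 2: b = malloc(3) -> b = 1; heap: [0-0 ALLOC][1-3 ALLOC][4-36 FREE]
Op 3: free(b) -> (freed b); heap: [0-0 ALLOC][1-36 FREE]
Op 4: free(a) -> (freed a); heap: [0-36 FREE]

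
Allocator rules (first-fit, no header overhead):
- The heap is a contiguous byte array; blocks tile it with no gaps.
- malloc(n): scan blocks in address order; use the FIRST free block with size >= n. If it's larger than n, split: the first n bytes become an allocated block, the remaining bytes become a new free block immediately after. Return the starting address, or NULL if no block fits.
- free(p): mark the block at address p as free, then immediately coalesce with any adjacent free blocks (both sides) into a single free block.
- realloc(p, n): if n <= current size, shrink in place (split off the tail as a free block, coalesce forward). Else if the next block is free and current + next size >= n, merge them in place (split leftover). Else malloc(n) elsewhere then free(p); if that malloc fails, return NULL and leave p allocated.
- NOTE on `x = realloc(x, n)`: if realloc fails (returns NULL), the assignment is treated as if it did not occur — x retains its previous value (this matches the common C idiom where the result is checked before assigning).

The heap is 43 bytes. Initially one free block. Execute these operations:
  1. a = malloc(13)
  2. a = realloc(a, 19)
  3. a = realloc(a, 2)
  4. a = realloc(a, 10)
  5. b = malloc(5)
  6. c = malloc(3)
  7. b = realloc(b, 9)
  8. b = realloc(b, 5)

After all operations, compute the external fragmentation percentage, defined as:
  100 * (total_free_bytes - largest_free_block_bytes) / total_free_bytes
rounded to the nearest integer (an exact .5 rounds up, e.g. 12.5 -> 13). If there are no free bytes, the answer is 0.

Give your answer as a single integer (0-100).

Op 1: a = malloc(13) -> a = 0; heap: [0-12 ALLOC][13-42 FREE]
Op 2: a = realloc(a, 19) -> a = 0; heap: [0-18 ALLOC][19-42 FREE]
Op 3: a = realloc(a, 2) -> a = 0; heap: [0-1 ALLOC][2-42 FREE]
Op 4: a = realloc(a, 10) -> a = 0; heap: [0-9 ALLOC][10-42 FREE]
Op 5: b = malloc(5) -> b = 10; heap: [0-9 ALLOC][10-14 ALLOC][15-42 FREE]
Op 6: c = malloc(3) -> c = 15; heap: [0-9 ALLOC][10-14 ALLOC][15-17 ALLOC][18-42 FREE]
Op 7: b = realloc(b, 9) -> b = 18; heap: [0-9 ALLOC][10-14 FREE][15-17 ALLOC][18-26 ALLOC][27-42 FREE]
Op 8: b = realloc(b, 5) -> b = 18; heap: [0-9 ALLOC][10-14 FREE][15-17 ALLOC][18-22 ALLOC][23-42 FREE]
Free blocks: [5 20] total_free=25 largest=20 -> 100*(25-20)/25 = 500/25 = 20

Answer: 20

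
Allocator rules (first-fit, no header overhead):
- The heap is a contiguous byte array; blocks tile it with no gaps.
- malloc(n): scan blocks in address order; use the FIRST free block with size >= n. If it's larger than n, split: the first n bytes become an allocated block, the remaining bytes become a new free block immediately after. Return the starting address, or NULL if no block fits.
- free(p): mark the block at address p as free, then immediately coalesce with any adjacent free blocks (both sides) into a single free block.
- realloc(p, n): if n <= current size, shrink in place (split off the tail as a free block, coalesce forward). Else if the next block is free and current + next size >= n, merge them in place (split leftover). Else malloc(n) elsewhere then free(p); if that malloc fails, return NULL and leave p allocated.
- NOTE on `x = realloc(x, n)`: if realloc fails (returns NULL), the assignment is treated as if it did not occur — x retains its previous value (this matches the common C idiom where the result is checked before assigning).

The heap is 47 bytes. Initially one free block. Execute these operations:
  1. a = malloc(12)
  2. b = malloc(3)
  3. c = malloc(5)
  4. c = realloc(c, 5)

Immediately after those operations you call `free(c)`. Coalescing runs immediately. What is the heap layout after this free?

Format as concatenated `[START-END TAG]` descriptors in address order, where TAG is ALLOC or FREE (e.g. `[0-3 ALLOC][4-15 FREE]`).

Op 1: a = malloc(12) -> a = 0; heap: [0-11 ALLOC][12-46 FREE]
Op 2: b = malloc(3) -> b = 12; heap: [0-11 ALLOC][12-14 ALLOC][15-46 FREE]
Op 3: c = malloc(5) -> c = 15; heap: [0-11 ALLOC][12-14 ALLOC][15-19 ALLOC][20-46 FREE]
Op 4: c = realloc(c, 5) -> c = 15; heap: [0-11 ALLOC][12-14 ALLOC][15-19 ALLOC][20-46 FREE]
free(c): c = 15 -> block [15-19 ALLOC]; mark free, coalesce with adjacent free neighbors -> [0-11 ALLOC][12-14 ALLOC][15-46 FREE]

Answer: [0-11 ALLOC][12-14 ALLOC][15-46 FREE]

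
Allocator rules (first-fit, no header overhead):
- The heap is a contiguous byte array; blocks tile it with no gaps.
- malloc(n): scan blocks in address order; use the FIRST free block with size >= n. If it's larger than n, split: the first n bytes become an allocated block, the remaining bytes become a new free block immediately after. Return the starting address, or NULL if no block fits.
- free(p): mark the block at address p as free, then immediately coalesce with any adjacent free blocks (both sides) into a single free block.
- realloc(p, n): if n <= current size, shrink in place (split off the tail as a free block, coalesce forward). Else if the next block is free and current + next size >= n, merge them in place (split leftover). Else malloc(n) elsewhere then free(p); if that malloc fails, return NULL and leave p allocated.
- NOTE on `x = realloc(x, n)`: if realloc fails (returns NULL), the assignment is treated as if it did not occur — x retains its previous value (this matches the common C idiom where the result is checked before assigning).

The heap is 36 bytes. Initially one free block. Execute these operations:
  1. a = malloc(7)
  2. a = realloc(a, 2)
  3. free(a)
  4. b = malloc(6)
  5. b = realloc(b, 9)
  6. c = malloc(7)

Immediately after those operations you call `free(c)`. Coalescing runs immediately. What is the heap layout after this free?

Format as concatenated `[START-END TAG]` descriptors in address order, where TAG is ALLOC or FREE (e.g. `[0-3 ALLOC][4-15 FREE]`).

Answer: [0-8 ALLOC][9-35 FREE]

Derivation:
Op 1: a = malloc(7) -> a = 0; heap: [0-6 ALLOC][7-35 FREE]
Op 2: a = realloc(a, 2) -> a = 0; heap: [0-1 ALLOC][2-35 FREE]
Op 3: free(a) -> (freed a); heap: [0-35 FREE]
Op 4: b = malloc(6) -> b = 0; heap: [0-5 ALLOC][6-35 FREE]
Op 5: b = realloc(b, 9) -> b = 0; heap: [0-8 ALLOC][9-35 FREE]
Op 6: c = malloc(7) -> c = 9; heap: [0-8 ALLOC][9-15 ALLOC][16-35 FREE]
free(c): c = 9 -> block [9-15 ALLOC]; mark free, coalesce with adjacent free neighbors -> [0-8 ALLOC][9-35 FREE]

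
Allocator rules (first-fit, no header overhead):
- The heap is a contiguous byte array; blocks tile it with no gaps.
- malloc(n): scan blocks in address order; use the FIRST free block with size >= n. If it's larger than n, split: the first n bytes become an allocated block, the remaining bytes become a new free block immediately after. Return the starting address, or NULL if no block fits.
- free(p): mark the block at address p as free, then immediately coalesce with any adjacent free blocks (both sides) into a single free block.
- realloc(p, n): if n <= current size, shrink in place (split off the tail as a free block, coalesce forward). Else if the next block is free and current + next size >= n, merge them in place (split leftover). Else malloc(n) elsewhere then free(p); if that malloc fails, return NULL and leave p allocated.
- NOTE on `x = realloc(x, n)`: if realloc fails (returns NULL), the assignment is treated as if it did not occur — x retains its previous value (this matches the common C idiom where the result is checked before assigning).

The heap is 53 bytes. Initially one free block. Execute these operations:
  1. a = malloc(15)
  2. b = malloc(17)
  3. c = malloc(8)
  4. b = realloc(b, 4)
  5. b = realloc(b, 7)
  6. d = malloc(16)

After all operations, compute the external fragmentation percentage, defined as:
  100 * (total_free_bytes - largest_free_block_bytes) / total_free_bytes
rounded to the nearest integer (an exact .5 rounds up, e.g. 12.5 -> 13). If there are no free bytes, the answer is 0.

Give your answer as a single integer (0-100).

Op 1: a = malloc(15) -> a = 0; heap: [0-14 ALLOC][15-52 FREE]
Op 2: b = malloc(17) -> b = 15; heap: [0-14 ALLOC][15-31 ALLOC][32-52 FREE]
Op 3: c = malloc(8) -> c = 32; heap: [0-14 ALLOC][15-31 ALLOC][32-39 ALLOC][40-52 FREE]
Op 4: b = realloc(b, 4) -> b = 15; heap: [0-14 ALLOC][15-18 ALLOC][19-31 FREE][32-39 ALLOC][40-52 FREE]
Op 5: b = realloc(b, 7) -> b = 15; heap: [0-14 ALLOC][15-21 ALLOC][22-31 FREE][32-39 ALLOC][40-52 FREE]
Op 6: d = malloc(16) -> d = NULL; heap: [0-14 ALLOC][15-21 ALLOC][22-31 FREE][32-39 ALLOC][40-52 FREE]
Free blocks: [10 13] total_free=23 largest=13 -> 100*(23-13)/23 = 1000/23 ≈ 43.478 -> rounds to 43

Answer: 43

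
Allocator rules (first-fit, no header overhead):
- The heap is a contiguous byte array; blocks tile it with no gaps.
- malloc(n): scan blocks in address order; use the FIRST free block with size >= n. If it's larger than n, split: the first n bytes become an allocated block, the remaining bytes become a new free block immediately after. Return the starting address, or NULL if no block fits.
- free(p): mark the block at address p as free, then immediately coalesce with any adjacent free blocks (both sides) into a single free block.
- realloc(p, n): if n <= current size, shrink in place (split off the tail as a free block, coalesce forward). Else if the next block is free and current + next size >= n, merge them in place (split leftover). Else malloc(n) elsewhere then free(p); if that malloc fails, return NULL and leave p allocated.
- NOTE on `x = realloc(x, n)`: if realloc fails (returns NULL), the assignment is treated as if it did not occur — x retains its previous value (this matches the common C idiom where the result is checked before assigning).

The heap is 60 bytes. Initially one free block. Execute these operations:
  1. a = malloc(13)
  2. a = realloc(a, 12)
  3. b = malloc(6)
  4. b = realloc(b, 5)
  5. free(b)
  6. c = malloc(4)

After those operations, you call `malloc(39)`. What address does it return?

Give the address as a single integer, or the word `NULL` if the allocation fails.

Answer: 16

Derivation:
Op 1: a = malloc(13) -> a = 0; heap: [0-12 ALLOC][13-59 FREE]
Op 2: a = realloc(a, 12) -> a = 0; heap: [0-11 ALLOC][12-59 FREE]
Op 3: b = malloc(6) -> b = 12; heap: [0-11 ALLOC][12-17 ALLOC][18-59 FREE]
Op 4: b = realloc(b, 5) -> b = 12; heap: [0-11 ALLOC][12-16 ALLOC][17-59 FREE]
Op 5: free(b) -> (freed b); heap: [0-11 ALLOC][12-59 FREE]
Op 6: c = malloc(4) -> c = 12; heap: [0-11 ALLOC][12-15 ALLOC][16-59 FREE]
malloc(39): first-fit scan over [0-11 ALLOC][12-15 ALLOC][16-59 FREE] -> 16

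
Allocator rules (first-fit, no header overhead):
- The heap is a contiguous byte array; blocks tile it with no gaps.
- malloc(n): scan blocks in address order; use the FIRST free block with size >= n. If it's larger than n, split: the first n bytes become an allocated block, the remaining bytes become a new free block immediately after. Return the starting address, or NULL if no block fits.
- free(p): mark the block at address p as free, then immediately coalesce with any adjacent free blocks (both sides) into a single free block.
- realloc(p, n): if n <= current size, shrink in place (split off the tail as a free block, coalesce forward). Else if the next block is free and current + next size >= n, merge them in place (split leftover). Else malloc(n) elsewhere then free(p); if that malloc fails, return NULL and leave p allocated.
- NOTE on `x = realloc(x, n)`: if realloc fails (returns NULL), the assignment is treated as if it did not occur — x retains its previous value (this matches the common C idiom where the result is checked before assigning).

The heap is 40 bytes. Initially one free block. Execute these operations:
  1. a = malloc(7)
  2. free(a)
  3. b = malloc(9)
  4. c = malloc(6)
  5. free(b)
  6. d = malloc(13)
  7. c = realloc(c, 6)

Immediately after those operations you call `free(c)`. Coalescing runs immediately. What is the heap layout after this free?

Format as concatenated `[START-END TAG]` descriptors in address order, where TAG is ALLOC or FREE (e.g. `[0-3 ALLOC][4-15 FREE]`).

Answer: [0-14 FREE][15-27 ALLOC][28-39 FREE]

Derivation:
Op 1: a = malloc(7) -> a = 0; heap: [0-6 ALLOC][7-39 FREE]
Op 2: free(a) -> (freed a); heap: [0-39 FREE]
Op 3: b = malloc(9) -> b = 0; heap: [0-8 ALLOC][9-39 FREE]
Op 4: c = malloc(6) -> c = 9; heap: [0-8 ALLOC][9-14 ALLOC][15-39 FREE]
Op 5: free(b) -> (freed b); heap: [0-8 FREE][9-14 ALLOC][15-39 FREE]
Op 6: d = malloc(13) -> d = 15; heap: [0-8 FREE][9-14 ALLOC][15-27 ALLOC][28-39 FREE]
Op 7: c = realloc(c, 6) -> c = 9; heap: [0-8 FREE][9-14 ALLOC][15-27 ALLOC][28-39 FREE]
free(c): c = 9 -> block [9-14 ALLOC]; mark free, coalesce with adjacent free neighbors -> [0-14 FREE][15-27 ALLOC][28-39 FREE]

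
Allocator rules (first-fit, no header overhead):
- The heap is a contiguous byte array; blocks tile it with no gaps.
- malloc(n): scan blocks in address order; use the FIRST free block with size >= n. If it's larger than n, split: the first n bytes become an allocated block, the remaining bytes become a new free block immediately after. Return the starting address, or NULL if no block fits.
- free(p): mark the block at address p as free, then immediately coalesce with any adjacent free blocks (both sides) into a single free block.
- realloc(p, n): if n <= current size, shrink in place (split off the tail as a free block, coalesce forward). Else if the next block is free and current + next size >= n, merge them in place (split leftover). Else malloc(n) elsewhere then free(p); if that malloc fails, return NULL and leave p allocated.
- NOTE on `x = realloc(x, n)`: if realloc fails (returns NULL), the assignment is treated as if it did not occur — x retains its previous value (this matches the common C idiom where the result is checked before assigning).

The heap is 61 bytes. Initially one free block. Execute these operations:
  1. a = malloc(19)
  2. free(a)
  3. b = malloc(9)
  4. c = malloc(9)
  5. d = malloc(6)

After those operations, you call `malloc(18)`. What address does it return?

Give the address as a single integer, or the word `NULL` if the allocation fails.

Op 1: a = malloc(19) -> a = 0; heap: [0-18 ALLOC][19-60 FREE]
Op 2: free(a) -> (freed a); heap: [0-60 FREE]
Op 3: b = malloc(9) -> b = 0; heap: [0-8 ALLOC][9-60 FREE]
Op 4: c = malloc(9) -> c = 9; heap: [0-8 ALLOC][9-17 ALLOC][18-60 FREE]
Op 5: d = malloc(6) -> d = 18; heap: [0-8 ALLOC][9-17 ALLOC][18-23 ALLOC][24-60 FREE]
malloc(18): first-fit scan over [0-8 ALLOC][9-17 ALLOC][18-23 ALLOC][24-60 FREE] -> 24

Answer: 24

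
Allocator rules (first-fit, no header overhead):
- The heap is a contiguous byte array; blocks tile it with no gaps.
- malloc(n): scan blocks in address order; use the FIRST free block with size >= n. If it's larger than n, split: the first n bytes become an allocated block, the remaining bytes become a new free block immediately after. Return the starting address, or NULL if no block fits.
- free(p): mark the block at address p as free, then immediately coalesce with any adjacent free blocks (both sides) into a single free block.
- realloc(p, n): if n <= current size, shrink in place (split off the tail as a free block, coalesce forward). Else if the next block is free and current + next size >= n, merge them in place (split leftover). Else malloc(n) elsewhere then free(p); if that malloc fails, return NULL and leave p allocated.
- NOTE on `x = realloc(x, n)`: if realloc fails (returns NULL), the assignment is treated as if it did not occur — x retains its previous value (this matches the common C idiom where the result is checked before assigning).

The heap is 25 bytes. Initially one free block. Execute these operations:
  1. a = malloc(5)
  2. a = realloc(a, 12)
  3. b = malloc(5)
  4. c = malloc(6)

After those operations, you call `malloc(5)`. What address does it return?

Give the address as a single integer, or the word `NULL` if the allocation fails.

Op 1: a = malloc(5) -> a = 0; heap: [0-4 ALLOC][5-24 FREE]
Op 2: a = realloc(a, 12) -> a = 0; heap: [0-11 ALLOC][12-24 FREE]
Op 3: b = malloc(5) -> b = 12; heap: [0-11 ALLOC][12-16 ALLOC][17-24 FREE]
Op 4: c = malloc(6) -> c = 17; heap: [0-11 ALLOC][12-16 ALLOC][17-22 ALLOC][23-24 FREE]
malloc(5): first-fit scan over [0-11 ALLOC][12-16 ALLOC][17-22 ALLOC][23-24 FREE] -> NULL

Answer: NULL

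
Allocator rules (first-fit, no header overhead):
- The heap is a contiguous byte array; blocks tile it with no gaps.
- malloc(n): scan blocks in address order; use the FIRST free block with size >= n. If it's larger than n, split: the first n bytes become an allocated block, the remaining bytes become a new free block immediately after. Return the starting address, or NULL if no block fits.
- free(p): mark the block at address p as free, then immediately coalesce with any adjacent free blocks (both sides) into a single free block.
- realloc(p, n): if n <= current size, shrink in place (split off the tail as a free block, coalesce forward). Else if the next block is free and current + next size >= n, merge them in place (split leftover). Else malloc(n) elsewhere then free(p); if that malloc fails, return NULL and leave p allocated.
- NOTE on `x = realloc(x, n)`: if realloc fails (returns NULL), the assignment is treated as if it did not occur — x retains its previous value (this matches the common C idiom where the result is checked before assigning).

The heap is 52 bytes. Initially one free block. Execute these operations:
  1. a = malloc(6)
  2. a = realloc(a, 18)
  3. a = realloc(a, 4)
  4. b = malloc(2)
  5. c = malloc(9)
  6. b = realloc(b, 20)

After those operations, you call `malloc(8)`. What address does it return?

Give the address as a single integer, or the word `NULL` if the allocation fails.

Op 1: a = malloc(6) -> a = 0; heap: [0-5 ALLOC][6-51 FREE]
Op 2: a = realloc(a, 18) -> a = 0; heap: [0-17 ALLOC][18-51 FREE]
Op 3: a = realloc(a, 4) -> a = 0; heap: [0-3 ALLOC][4-51 FREE]
Op 4: b = malloc(2) -> b = 4; heap: [0-3 ALLOC][4-5 ALLOC][6-51 FREE]
Op 5: c = malloc(9) -> c = 6; heap: [0-3 ALLOC][4-5 ALLOC][6-14 ALLOC][15-51 FREE]
Op 6: b = realloc(b, 20) -> b = 15; heap: [0-3 ALLOC][4-5 FREE][6-14 ALLOC][15-34 ALLOC][35-51 FREE]
malloc(8): first-fit scan over [0-3 ALLOC][4-5 FREE][6-14 ALLOC][15-34 ALLOC][35-51 FREE] -> 35

Answer: 35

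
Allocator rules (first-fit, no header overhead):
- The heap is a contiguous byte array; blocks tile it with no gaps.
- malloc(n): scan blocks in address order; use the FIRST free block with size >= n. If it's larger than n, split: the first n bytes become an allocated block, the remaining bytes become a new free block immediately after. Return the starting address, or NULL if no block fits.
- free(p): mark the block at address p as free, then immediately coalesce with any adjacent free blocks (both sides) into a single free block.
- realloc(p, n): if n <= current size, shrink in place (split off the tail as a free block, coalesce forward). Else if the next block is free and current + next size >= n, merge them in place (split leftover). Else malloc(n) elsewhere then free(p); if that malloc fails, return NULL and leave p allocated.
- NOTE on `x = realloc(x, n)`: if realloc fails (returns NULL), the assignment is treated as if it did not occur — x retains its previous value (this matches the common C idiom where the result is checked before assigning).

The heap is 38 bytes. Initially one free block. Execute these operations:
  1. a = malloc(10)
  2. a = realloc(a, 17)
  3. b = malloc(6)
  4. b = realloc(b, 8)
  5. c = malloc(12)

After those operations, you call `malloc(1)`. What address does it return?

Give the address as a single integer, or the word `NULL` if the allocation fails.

Op 1: a = malloc(10) -> a = 0; heap: [0-9 ALLOC][10-37 FREE]
Op 2: a = realloc(a, 17) -> a = 0; heap: [0-16 ALLOC][17-37 FREE]
Op 3: b = malloc(6) -> b = 17; heap: [0-16 ALLOC][17-22 ALLOC][23-37 FREE]
Op 4: b = realloc(b, 8) -> b = 17; heap: [0-16 ALLOC][17-24 ALLOC][25-37 FREE]
Op 5: c = malloc(12) -> c = 25; heap: [0-16 ALLOC][17-24 ALLOC][25-36 ALLOC][37-37 FREE]
malloc(1): first-fit scan over [0-16 ALLOC][17-24 ALLOC][25-36 ALLOC][37-37 FREE] -> 37

Answer: 37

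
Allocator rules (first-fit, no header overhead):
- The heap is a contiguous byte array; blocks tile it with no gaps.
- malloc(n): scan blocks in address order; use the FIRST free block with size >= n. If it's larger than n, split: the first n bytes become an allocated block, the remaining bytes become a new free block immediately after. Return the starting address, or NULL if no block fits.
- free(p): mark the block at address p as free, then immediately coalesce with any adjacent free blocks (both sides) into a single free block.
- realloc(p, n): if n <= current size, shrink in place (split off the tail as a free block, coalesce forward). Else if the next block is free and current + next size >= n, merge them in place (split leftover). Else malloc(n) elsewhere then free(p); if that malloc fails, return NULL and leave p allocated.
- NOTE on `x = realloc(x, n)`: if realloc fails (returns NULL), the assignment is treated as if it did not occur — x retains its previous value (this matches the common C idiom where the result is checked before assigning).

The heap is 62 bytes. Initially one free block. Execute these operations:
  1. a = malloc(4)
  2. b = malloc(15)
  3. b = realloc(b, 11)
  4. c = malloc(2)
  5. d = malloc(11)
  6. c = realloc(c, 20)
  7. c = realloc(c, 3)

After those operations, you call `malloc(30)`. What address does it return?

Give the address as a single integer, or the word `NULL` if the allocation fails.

Answer: 31

Derivation:
Op 1: a = malloc(4) -> a = 0; heap: [0-3 ALLOC][4-61 FREE]
Op 2: b = malloc(15) -> b = 4; heap: [0-3 ALLOC][4-18 ALLOC][19-61 FREE]
Op 3: b = realloc(b, 11) -> b = 4; heap: [0-3 ALLOC][4-14 ALLOC][15-61 FREE]
Op 4: c = malloc(2) -> c = 15; heap: [0-3 ALLOC][4-14 ALLOC][15-16 ALLOC][17-61 FREE]
Op 5: d = malloc(11) -> d = 17; heap: [0-3 ALLOC][4-14 ALLOC][15-16 ALLOC][17-27 ALLOC][28-61 FREE]
Op 6: c = realloc(c, 20) -> c = 28; heap: [0-3 ALLOC][4-14 ALLOC][15-16 FREE][17-27 ALLOC][28-47 ALLOC][48-61 FREE]
Op 7: c = realloc(c, 3) -> c = 28; heap: [0-3 ALLOC][4-14 ALLOC][15-16 FREE][17-27 ALLOC][28-30 ALLOC][31-61 FREE]
malloc(30): first-fit scan over [0-3 ALLOC][4-14 ALLOC][15-16 FREE][17-27 ALLOC][28-30 ALLOC][31-61 FREE] -> 31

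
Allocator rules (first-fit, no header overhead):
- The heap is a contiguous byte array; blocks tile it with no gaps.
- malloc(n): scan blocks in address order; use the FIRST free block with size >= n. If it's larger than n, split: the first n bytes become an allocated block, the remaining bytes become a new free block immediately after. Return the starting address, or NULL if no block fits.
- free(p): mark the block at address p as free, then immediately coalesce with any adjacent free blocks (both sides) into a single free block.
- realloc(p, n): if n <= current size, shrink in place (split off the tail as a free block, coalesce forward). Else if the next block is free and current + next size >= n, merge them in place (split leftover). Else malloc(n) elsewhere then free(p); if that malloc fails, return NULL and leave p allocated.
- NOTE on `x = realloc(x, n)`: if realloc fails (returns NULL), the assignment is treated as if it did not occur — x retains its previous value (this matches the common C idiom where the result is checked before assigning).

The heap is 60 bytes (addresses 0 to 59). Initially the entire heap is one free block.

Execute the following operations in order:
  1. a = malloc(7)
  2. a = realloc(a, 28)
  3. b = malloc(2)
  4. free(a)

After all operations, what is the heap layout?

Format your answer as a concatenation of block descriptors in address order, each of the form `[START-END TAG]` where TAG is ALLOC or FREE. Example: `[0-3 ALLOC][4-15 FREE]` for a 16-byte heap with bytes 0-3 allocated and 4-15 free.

Answer: [0-27 FREE][28-29 ALLOC][30-59 FREE]

Derivation:
Op 1: a = malloc(7) -> a = 0; heap: [0-6 ALLOC][7-59 FREE]
Op 2: a = realloc(a, 28) -> a = 0; heap: [0-27 ALLOC][28-59 FREE]
Op 3: b = malloc(2) -> b = 28; heap: [0-27 ALLOC][28-29 ALLOC][30-59 FREE]
Op 4: free(a) -> (freed a); heap: [0-27 FREE][28-29 ALLOC][30-59 FREE]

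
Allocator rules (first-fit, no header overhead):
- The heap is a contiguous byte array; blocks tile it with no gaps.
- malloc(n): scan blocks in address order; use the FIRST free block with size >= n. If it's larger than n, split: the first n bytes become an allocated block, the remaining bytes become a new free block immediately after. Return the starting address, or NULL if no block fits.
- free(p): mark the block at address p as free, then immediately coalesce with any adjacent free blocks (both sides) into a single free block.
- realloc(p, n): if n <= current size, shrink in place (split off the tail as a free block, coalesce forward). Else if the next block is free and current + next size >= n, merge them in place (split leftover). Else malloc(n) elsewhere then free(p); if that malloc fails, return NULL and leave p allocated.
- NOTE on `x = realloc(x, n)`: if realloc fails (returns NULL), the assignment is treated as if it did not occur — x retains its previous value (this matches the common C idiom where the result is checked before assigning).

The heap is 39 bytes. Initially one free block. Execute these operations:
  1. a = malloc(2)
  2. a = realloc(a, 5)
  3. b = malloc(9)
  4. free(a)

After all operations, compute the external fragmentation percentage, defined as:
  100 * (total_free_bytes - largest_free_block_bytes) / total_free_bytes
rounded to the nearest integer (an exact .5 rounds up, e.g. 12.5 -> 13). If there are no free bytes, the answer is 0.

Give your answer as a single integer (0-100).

Op 1: a = malloc(2) -> a = 0; heap: [0-1 ALLOC][2-38 FREE]
Op 2: a = realloc(a, 5) -> a = 0; heap: [0-4 ALLOC][5-38 FREE]
Op 3: b = malloc(9) -> b = 5; heap: [0-4 ALLOC][5-13 ALLOC][14-38 FREE]
Op 4: free(a) -> (freed a); heap: [0-4 FREE][5-13 ALLOC][14-38 FREE]
Free blocks: [5 25] total_free=30 largest=25 -> 100*(30-25)/30 = 500/30 ≈ 16.667 -> rounds to 17

Answer: 17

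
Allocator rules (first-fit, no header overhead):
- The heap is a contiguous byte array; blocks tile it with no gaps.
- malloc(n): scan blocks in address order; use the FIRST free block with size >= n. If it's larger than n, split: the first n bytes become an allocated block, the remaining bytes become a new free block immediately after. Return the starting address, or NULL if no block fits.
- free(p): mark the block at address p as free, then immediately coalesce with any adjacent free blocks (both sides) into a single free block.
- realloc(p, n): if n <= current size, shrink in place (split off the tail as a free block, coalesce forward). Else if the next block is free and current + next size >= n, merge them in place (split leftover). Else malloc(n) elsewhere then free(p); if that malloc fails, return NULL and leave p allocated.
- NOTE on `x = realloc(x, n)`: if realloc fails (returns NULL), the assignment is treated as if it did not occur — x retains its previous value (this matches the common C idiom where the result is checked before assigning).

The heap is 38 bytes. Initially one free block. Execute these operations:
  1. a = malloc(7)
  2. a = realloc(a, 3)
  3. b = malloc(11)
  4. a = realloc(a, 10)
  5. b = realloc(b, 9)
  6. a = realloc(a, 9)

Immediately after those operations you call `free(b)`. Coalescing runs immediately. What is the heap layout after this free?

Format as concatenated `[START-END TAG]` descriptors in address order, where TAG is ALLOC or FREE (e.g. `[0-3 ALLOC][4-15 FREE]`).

Op 1: a = malloc(7) -> a = 0; heap: [0-6 ALLOC][7-37 FREE]
Op 2: a = realloc(a, 3) -> a = 0; heap: [0-2 ALLOC][3-37 FREE]
Op 3: b = malloc(11) -> b = 3; heap: [0-2 ALLOC][3-13 ALLOC][14-37 FREE]
Op 4: a = realloc(a, 10) -> a = 14; heap: [0-2 FREE][3-13 ALLOC][14-23 ALLOC][24-37 FREE]
Op 5: b = realloc(b, 9) -> b = 3; heap: [0-2 FREE][3-11 ALLOC][12-13 FREE][14-23 ALLOC][24-37 FREE]
Op 6: a = realloc(a, 9) -> a = 14; heap: [0-2 FREE][3-11 ALLOC][12-13 FREE][14-22 ALLOC][23-37 FREE]
free(b): b = 3 -> block [3-11 ALLOC]; mark free, coalesce with adjacent free neighbors -> [0-13 FREE][14-22 ALLOC][23-37 FREE]

Answer: [0-13 FREE][14-22 ALLOC][23-37 FREE]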